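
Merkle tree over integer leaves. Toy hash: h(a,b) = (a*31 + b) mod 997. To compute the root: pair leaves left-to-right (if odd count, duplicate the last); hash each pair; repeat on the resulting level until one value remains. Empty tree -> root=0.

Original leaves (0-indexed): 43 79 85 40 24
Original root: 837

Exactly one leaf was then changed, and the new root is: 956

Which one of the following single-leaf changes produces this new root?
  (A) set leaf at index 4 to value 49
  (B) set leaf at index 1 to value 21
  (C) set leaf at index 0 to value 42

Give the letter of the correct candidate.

Answer: C

Derivation:
Original leaves: [43, 79, 85, 40, 24]
Target new root: 956
Try each candidate change and compute the resulting root:
Candidate A: set leaf[4] = 49 -> leaves = [43, 79, 85, 40, 49]
  L0: [43, 79, 85, 40, 49]
  L1: h(43,79)=(43*31+79)%997=415 h(85,40)=(85*31+40)%997=681 h(49,49)=(49*31+49)%997=571 -> [415, 681, 571]
  L2: h(415,681)=(415*31+681)%997=585 h(571,571)=(571*31+571)%997=326 -> [585, 326]
  L3: h(585,326)=(585*31+326)%997=515 -> [515]
  root = 515 != target 956
Candidate B: set leaf[1] = 21 -> leaves = [43, 21, 85, 40, 24]
  L0: [43, 21, 85, 40, 24]
  L1: h(43,21)=(43*31+21)%997=357 h(85,40)=(85*31+40)%997=681 h(24,24)=(24*31+24)%997=768 -> [357, 681, 768]
  L2: h(357,681)=(357*31+681)%997=781 h(768,768)=(768*31+768)%997=648 -> [781, 648]
  L3: h(781,648)=(781*31+648)%997=931 -> [931]
  root = 931 != target 956
Candidate C: set leaf[0] = 42 -> leaves = [42, 79, 85, 40, 24]
  L0: [42, 79, 85, 40, 24]
  L1: h(42,79)=(42*31+79)%997=384 h(85,40)=(85*31+40)%997=681 h(24,24)=(24*31+24)%997=768 -> [384, 681, 768]
  L2: h(384,681)=(384*31+681)%997=621 h(768,768)=(768*31+768)%997=648 -> [621, 648]
  L3: h(621,648)=(621*31+648)%997=956 -> [956]
  root = 956 == target 956  ** MATCH **
Candidate C produces the target root.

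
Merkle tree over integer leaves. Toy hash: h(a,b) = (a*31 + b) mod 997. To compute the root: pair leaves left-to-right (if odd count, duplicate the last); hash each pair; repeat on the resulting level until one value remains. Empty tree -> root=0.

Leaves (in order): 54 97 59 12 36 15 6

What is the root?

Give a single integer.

Answer: 652

Derivation:
L0: [54, 97, 59, 12, 36, 15, 6]
L1: h(54,97)=(54*31+97)%997=774 h(59,12)=(59*31+12)%997=844 h(36,15)=(36*31+15)%997=134 h(6,6)=(6*31+6)%997=192 -> [774, 844, 134, 192]
L2: h(774,844)=(774*31+844)%997=910 h(134,192)=(134*31+192)%997=358 -> [910, 358]
L3: h(910,358)=(910*31+358)%997=652 -> [652]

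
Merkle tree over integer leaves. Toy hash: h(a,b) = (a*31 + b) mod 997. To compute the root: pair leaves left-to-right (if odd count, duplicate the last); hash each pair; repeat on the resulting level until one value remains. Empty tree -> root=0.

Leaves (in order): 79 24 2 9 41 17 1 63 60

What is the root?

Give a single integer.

L0: [79, 24, 2, 9, 41, 17, 1, 63, 60]
L1: h(79,24)=(79*31+24)%997=479 h(2,9)=(2*31+9)%997=71 h(41,17)=(41*31+17)%997=291 h(1,63)=(1*31+63)%997=94 h(60,60)=(60*31+60)%997=923 -> [479, 71, 291, 94, 923]
L2: h(479,71)=(479*31+71)%997=962 h(291,94)=(291*31+94)%997=142 h(923,923)=(923*31+923)%997=623 -> [962, 142, 623]
L3: h(962,142)=(962*31+142)%997=54 h(623,623)=(623*31+623)%997=993 -> [54, 993]
L4: h(54,993)=(54*31+993)%997=673 -> [673]

Answer: 673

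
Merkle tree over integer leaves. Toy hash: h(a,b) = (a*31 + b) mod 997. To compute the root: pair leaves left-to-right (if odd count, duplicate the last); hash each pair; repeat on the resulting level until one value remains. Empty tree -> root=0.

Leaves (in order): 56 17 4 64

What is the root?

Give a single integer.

L0: [56, 17, 4, 64]
L1: h(56,17)=(56*31+17)%997=756 h(4,64)=(4*31+64)%997=188 -> [756, 188]
L2: h(756,188)=(756*31+188)%997=693 -> [693]

Answer: 693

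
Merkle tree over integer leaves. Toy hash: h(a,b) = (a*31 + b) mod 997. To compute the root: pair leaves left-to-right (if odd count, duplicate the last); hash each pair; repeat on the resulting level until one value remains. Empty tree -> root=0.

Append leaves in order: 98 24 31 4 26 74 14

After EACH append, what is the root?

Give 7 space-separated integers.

After append 98 (leaves=[98]):
  L0: [98]
  root=98
After append 24 (leaves=[98, 24]):
  L0: [98, 24]
  L1: h(98,24)=(98*31+24)%997=71 -> [71]
  root=71
After append 31 (leaves=[98, 24, 31]):
  L0: [98, 24, 31]
  L1: h(98,24)=(98*31+24)%997=71 h(31,31)=(31*31+31)%997=992 -> [71, 992]
  L2: h(71,992)=(71*31+992)%997=202 -> [202]
  root=202
After append 4 (leaves=[98, 24, 31, 4]):
  L0: [98, 24, 31, 4]
  L1: h(98,24)=(98*31+24)%997=71 h(31,4)=(31*31+4)%997=965 -> [71, 965]
  L2: h(71,965)=(71*31+965)%997=175 -> [175]
  root=175
After append 26 (leaves=[98, 24, 31, 4, 26]):
  L0: [98, 24, 31, 4, 26]
  L1: h(98,24)=(98*31+24)%997=71 h(31,4)=(31*31+4)%997=965 h(26,26)=(26*31+26)%997=832 -> [71, 965, 832]
  L2: h(71,965)=(71*31+965)%997=175 h(832,832)=(832*31+832)%997=702 -> [175, 702]
  L3: h(175,702)=(175*31+702)%997=145 -> [145]
  root=145
After append 74 (leaves=[98, 24, 31, 4, 26, 74]):
  L0: [98, 24, 31, 4, 26, 74]
  L1: h(98,24)=(98*31+24)%997=71 h(31,4)=(31*31+4)%997=965 h(26,74)=(26*31+74)%997=880 -> [71, 965, 880]
  L2: h(71,965)=(71*31+965)%997=175 h(880,880)=(880*31+880)%997=244 -> [175, 244]
  L3: h(175,244)=(175*31+244)%997=684 -> [684]
  root=684
After append 14 (leaves=[98, 24, 31, 4, 26, 74, 14]):
  L0: [98, 24, 31, 4, 26, 74, 14]
  L1: h(98,24)=(98*31+24)%997=71 h(31,4)=(31*31+4)%997=965 h(26,74)=(26*31+74)%997=880 h(14,14)=(14*31+14)%997=448 -> [71, 965, 880, 448]
  L2: h(71,965)=(71*31+965)%997=175 h(880,448)=(880*31+448)%997=809 -> [175, 809]
  L3: h(175,809)=(175*31+809)%997=252 -> [252]
  root=252

Answer: 98 71 202 175 145 684 252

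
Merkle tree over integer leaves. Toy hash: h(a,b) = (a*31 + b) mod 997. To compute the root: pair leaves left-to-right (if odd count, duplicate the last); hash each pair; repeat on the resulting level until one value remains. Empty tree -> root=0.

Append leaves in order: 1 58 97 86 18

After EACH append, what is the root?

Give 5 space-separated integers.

After append 1 (leaves=[1]):
  L0: [1]
  root=1
After append 58 (leaves=[1, 58]):
  L0: [1, 58]
  L1: h(1,58)=(1*31+58)%997=89 -> [89]
  root=89
After append 97 (leaves=[1, 58, 97]):
  L0: [1, 58, 97]
  L1: h(1,58)=(1*31+58)%997=89 h(97,97)=(97*31+97)%997=113 -> [89, 113]
  L2: h(89,113)=(89*31+113)%997=878 -> [878]
  root=878
After append 86 (leaves=[1, 58, 97, 86]):
  L0: [1, 58, 97, 86]
  L1: h(1,58)=(1*31+58)%997=89 h(97,86)=(97*31+86)%997=102 -> [89, 102]
  L2: h(89,102)=(89*31+102)%997=867 -> [867]
  root=867
After append 18 (leaves=[1, 58, 97, 86, 18]):
  L0: [1, 58, 97, 86, 18]
  L1: h(1,58)=(1*31+58)%997=89 h(97,86)=(97*31+86)%997=102 h(18,18)=(18*31+18)%997=576 -> [89, 102, 576]
  L2: h(89,102)=(89*31+102)%997=867 h(576,576)=(576*31+576)%997=486 -> [867, 486]
  L3: h(867,486)=(867*31+486)%997=444 -> [444]
  root=444

Answer: 1 89 878 867 444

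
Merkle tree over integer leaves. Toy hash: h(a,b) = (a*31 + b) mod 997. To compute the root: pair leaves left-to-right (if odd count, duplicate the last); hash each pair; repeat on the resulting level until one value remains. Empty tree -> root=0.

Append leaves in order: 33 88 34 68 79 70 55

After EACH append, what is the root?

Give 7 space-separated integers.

After append 33 (leaves=[33]):
  L0: [33]
  root=33
After append 88 (leaves=[33, 88]):
  L0: [33, 88]
  L1: h(33,88)=(33*31+88)%997=114 -> [114]
  root=114
After append 34 (leaves=[33, 88, 34]):
  L0: [33, 88, 34]
  L1: h(33,88)=(33*31+88)%997=114 h(34,34)=(34*31+34)%997=91 -> [114, 91]
  L2: h(114,91)=(114*31+91)%997=634 -> [634]
  root=634
After append 68 (leaves=[33, 88, 34, 68]):
  L0: [33, 88, 34, 68]
  L1: h(33,88)=(33*31+88)%997=114 h(34,68)=(34*31+68)%997=125 -> [114, 125]
  L2: h(114,125)=(114*31+125)%997=668 -> [668]
  root=668
After append 79 (leaves=[33, 88, 34, 68, 79]):
  L0: [33, 88, 34, 68, 79]
  L1: h(33,88)=(33*31+88)%997=114 h(34,68)=(34*31+68)%997=125 h(79,79)=(79*31+79)%997=534 -> [114, 125, 534]
  L2: h(114,125)=(114*31+125)%997=668 h(534,534)=(534*31+534)%997=139 -> [668, 139]
  L3: h(668,139)=(668*31+139)%997=907 -> [907]
  root=907
After append 70 (leaves=[33, 88, 34, 68, 79, 70]):
  L0: [33, 88, 34, 68, 79, 70]
  L1: h(33,88)=(33*31+88)%997=114 h(34,68)=(34*31+68)%997=125 h(79,70)=(79*31+70)%997=525 -> [114, 125, 525]
  L2: h(114,125)=(114*31+125)%997=668 h(525,525)=(525*31+525)%997=848 -> [668, 848]
  L3: h(668,848)=(668*31+848)%997=619 -> [619]
  root=619
After append 55 (leaves=[33, 88, 34, 68, 79, 70, 55]):
  L0: [33, 88, 34, 68, 79, 70, 55]
  L1: h(33,88)=(33*31+88)%997=114 h(34,68)=(34*31+68)%997=125 h(79,70)=(79*31+70)%997=525 h(55,55)=(55*31+55)%997=763 -> [114, 125, 525, 763]
  L2: h(114,125)=(114*31+125)%997=668 h(525,763)=(525*31+763)%997=89 -> [668, 89]
  L3: h(668,89)=(668*31+89)%997=857 -> [857]
  root=857

Answer: 33 114 634 668 907 619 857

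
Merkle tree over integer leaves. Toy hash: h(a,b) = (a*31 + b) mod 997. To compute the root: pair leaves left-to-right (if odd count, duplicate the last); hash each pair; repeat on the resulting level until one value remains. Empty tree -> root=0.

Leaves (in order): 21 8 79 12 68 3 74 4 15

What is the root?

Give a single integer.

L0: [21, 8, 79, 12, 68, 3, 74, 4, 15]
L1: h(21,8)=(21*31+8)%997=659 h(79,12)=(79*31+12)%997=467 h(68,3)=(68*31+3)%997=117 h(74,4)=(74*31+4)%997=304 h(15,15)=(15*31+15)%997=480 -> [659, 467, 117, 304, 480]
L2: h(659,467)=(659*31+467)%997=956 h(117,304)=(117*31+304)%997=940 h(480,480)=(480*31+480)%997=405 -> [956, 940, 405]
L3: h(956,940)=(956*31+940)%997=666 h(405,405)=(405*31+405)%997=996 -> [666, 996]
L4: h(666,996)=(666*31+996)%997=705 -> [705]

Answer: 705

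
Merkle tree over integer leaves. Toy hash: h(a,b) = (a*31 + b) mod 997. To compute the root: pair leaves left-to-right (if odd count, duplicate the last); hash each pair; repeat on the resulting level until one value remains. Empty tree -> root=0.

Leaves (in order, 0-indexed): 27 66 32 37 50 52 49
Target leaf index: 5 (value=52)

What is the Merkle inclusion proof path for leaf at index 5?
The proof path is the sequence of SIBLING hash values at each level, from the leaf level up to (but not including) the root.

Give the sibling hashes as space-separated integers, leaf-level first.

Answer: 50 571 109

Derivation:
L0 (leaves): [27, 66, 32, 37, 50, 52, 49], target index=5
L1: h(27,66)=(27*31+66)%997=903 [pair 0] h(32,37)=(32*31+37)%997=32 [pair 1] h(50,52)=(50*31+52)%997=605 [pair 2] h(49,49)=(49*31+49)%997=571 [pair 3] -> [903, 32, 605, 571]
  Sibling for proof at L0: 50
L2: h(903,32)=(903*31+32)%997=109 [pair 0] h(605,571)=(605*31+571)%997=383 [pair 1] -> [109, 383]
  Sibling for proof at L1: 571
L3: h(109,383)=(109*31+383)%997=771 [pair 0] -> [771]
  Sibling for proof at L2: 109
Root: 771
Proof path (sibling hashes from leaf to root): [50, 571, 109]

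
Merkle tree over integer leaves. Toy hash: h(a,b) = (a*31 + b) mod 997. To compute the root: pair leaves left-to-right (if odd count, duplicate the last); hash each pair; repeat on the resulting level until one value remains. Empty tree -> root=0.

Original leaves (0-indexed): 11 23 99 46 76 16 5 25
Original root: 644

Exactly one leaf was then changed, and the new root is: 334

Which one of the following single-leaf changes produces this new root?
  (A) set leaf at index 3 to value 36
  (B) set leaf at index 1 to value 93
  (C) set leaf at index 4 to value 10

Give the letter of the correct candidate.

Original leaves: [11, 23, 99, 46, 76, 16, 5, 25]
Target new root: 334
Try each candidate change and compute the resulting root:
Candidate A: set leaf[3] = 36 -> leaves = [11, 23, 99, 36, 76, 16, 5, 25]
  L0: [11, 23, 99, 36, 76, 16, 5, 25]
  L1: h(11,23)=(11*31+23)%997=364 h(99,36)=(99*31+36)%997=114 h(76,16)=(76*31+16)%997=378 h(5,25)=(5*31+25)%997=180 -> [364, 114, 378, 180]
  L2: h(364,114)=(364*31+114)%997=431 h(378,180)=(378*31+180)%997=931 -> [431, 931]
  L3: h(431,931)=(431*31+931)%997=334 -> [334]
  root = 334 == target 334  ** MATCH **
Candidate B: set leaf[1] = 93 -> leaves = [11, 93, 99, 46, 76, 16, 5, 25]
  L0: [11, 93, 99, 46, 76, 16, 5, 25]
  L1: h(11,93)=(11*31+93)%997=434 h(99,46)=(99*31+46)%997=124 h(76,16)=(76*31+16)%997=378 h(5,25)=(5*31+25)%997=180 -> [434, 124, 378, 180]
  L2: h(434,124)=(434*31+124)%997=617 h(378,180)=(378*31+180)%997=931 -> [617, 931]
  L3: h(617,931)=(617*31+931)%997=118 -> [118]
  root = 118 != target 334
Candidate C: set leaf[4] = 10 -> leaves = [11, 23, 99, 46, 10, 16, 5, 25]
  L0: [11, 23, 99, 46, 10, 16, 5, 25]
  L1: h(11,23)=(11*31+23)%997=364 h(99,46)=(99*31+46)%997=124 h(10,16)=(10*31+16)%997=326 h(5,25)=(5*31+25)%997=180 -> [364, 124, 326, 180]
  L2: h(364,124)=(364*31+124)%997=441 h(326,180)=(326*31+180)%997=316 -> [441, 316]
  L3: h(441,316)=(441*31+316)%997=29 -> [29]
  root = 29 != target 334
Candidate A produces the target root.

Answer: A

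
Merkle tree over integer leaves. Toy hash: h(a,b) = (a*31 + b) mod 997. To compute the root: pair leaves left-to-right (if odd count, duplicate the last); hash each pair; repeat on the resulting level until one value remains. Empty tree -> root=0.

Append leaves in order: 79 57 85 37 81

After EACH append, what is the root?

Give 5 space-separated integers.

After append 79 (leaves=[79]):
  L0: [79]
  root=79
After append 57 (leaves=[79, 57]):
  L0: [79, 57]
  L1: h(79,57)=(79*31+57)%997=512 -> [512]
  root=512
After append 85 (leaves=[79, 57, 85]):
  L0: [79, 57, 85]
  L1: h(79,57)=(79*31+57)%997=512 h(85,85)=(85*31+85)%997=726 -> [512, 726]
  L2: h(512,726)=(512*31+726)%997=646 -> [646]
  root=646
After append 37 (leaves=[79, 57, 85, 37]):
  L0: [79, 57, 85, 37]
  L1: h(79,57)=(79*31+57)%997=512 h(85,37)=(85*31+37)%997=678 -> [512, 678]
  L2: h(512,678)=(512*31+678)%997=598 -> [598]
  root=598
After append 81 (leaves=[79, 57, 85, 37, 81]):
  L0: [79, 57, 85, 37, 81]
  L1: h(79,57)=(79*31+57)%997=512 h(85,37)=(85*31+37)%997=678 h(81,81)=(81*31+81)%997=598 -> [512, 678, 598]
  L2: h(512,678)=(512*31+678)%997=598 h(598,598)=(598*31+598)%997=193 -> [598, 193]
  L3: h(598,193)=(598*31+193)%997=785 -> [785]
  root=785

Answer: 79 512 646 598 785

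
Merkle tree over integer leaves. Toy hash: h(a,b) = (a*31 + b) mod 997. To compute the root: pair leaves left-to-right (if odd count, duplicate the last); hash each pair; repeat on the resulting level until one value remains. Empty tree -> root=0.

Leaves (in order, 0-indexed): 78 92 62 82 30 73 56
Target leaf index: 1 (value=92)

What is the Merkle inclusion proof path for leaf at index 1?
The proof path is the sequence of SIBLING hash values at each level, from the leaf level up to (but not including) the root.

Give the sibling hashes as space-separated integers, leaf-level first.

Answer: 78 10 981

Derivation:
L0 (leaves): [78, 92, 62, 82, 30, 73, 56], target index=1
L1: h(78,92)=(78*31+92)%997=516 [pair 0] h(62,82)=(62*31+82)%997=10 [pair 1] h(30,73)=(30*31+73)%997=6 [pair 2] h(56,56)=(56*31+56)%997=795 [pair 3] -> [516, 10, 6, 795]
  Sibling for proof at L0: 78
L2: h(516,10)=(516*31+10)%997=54 [pair 0] h(6,795)=(6*31+795)%997=981 [pair 1] -> [54, 981]
  Sibling for proof at L1: 10
L3: h(54,981)=(54*31+981)%997=661 [pair 0] -> [661]
  Sibling for proof at L2: 981
Root: 661
Proof path (sibling hashes from leaf to root): [78, 10, 981]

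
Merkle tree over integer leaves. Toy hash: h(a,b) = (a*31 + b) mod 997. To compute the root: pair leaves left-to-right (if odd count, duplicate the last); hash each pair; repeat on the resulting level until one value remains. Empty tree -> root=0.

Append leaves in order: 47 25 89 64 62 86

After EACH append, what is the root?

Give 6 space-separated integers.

After append 47 (leaves=[47]):
  L0: [47]
  root=47
After append 25 (leaves=[47, 25]):
  L0: [47, 25]
  L1: h(47,25)=(47*31+25)%997=485 -> [485]
  root=485
After append 89 (leaves=[47, 25, 89]):
  L0: [47, 25, 89]
  L1: h(47,25)=(47*31+25)%997=485 h(89,89)=(89*31+89)%997=854 -> [485, 854]
  L2: h(485,854)=(485*31+854)%997=934 -> [934]
  root=934
After append 64 (leaves=[47, 25, 89, 64]):
  L0: [47, 25, 89, 64]
  L1: h(47,25)=(47*31+25)%997=485 h(89,64)=(89*31+64)%997=829 -> [485, 829]
  L2: h(485,829)=(485*31+829)%997=909 -> [909]
  root=909
After append 62 (leaves=[47, 25, 89, 64, 62]):
  L0: [47, 25, 89, 64, 62]
  L1: h(47,25)=(47*31+25)%997=485 h(89,64)=(89*31+64)%997=829 h(62,62)=(62*31+62)%997=987 -> [485, 829, 987]
  L2: h(485,829)=(485*31+829)%997=909 h(987,987)=(987*31+987)%997=677 -> [909, 677]
  L3: h(909,677)=(909*31+677)%997=940 -> [940]
  root=940
After append 86 (leaves=[47, 25, 89, 64, 62, 86]):
  L0: [47, 25, 89, 64, 62, 86]
  L1: h(47,25)=(47*31+25)%997=485 h(89,64)=(89*31+64)%997=829 h(62,86)=(62*31+86)%997=14 -> [485, 829, 14]
  L2: h(485,829)=(485*31+829)%997=909 h(14,14)=(14*31+14)%997=448 -> [909, 448]
  L3: h(909,448)=(909*31+448)%997=711 -> [711]
  root=711

Answer: 47 485 934 909 940 711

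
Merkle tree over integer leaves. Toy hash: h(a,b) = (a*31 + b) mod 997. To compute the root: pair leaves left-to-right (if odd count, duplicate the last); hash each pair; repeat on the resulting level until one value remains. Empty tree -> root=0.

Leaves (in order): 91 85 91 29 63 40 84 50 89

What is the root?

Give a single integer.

Answer: 919

Derivation:
L0: [91, 85, 91, 29, 63, 40, 84, 50, 89]
L1: h(91,85)=(91*31+85)%997=912 h(91,29)=(91*31+29)%997=856 h(63,40)=(63*31+40)%997=996 h(84,50)=(84*31+50)%997=660 h(89,89)=(89*31+89)%997=854 -> [912, 856, 996, 660, 854]
L2: h(912,856)=(912*31+856)%997=215 h(996,660)=(996*31+660)%997=629 h(854,854)=(854*31+854)%997=409 -> [215, 629, 409]
L3: h(215,629)=(215*31+629)%997=315 h(409,409)=(409*31+409)%997=127 -> [315, 127]
L4: h(315,127)=(315*31+127)%997=919 -> [919]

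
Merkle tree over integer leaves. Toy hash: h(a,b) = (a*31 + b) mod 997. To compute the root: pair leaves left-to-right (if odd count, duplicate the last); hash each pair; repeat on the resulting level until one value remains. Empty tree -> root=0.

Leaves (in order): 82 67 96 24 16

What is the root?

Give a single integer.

Answer: 505

Derivation:
L0: [82, 67, 96, 24, 16]
L1: h(82,67)=(82*31+67)%997=615 h(96,24)=(96*31+24)%997=9 h(16,16)=(16*31+16)%997=512 -> [615, 9, 512]
L2: h(615,9)=(615*31+9)%997=131 h(512,512)=(512*31+512)%997=432 -> [131, 432]
L3: h(131,432)=(131*31+432)%997=505 -> [505]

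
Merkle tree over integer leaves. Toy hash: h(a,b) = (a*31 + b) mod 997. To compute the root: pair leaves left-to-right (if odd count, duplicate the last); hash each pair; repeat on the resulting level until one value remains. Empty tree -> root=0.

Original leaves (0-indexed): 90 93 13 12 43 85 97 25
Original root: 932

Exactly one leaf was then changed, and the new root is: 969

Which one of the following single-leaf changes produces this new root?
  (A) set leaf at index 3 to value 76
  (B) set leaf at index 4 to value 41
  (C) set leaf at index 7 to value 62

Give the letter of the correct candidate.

Original leaves: [90, 93, 13, 12, 43, 85, 97, 25]
Target new root: 969
Try each candidate change and compute the resulting root:
Candidate A: set leaf[3] = 76 -> leaves = [90, 93, 13, 76, 43, 85, 97, 25]
  L0: [90, 93, 13, 76, 43, 85, 97, 25]
  L1: h(90,93)=(90*31+93)%997=889 h(13,76)=(13*31+76)%997=479 h(43,85)=(43*31+85)%997=421 h(97,25)=(97*31+25)%997=41 -> [889, 479, 421, 41]
  L2: h(889,479)=(889*31+479)%997=122 h(421,41)=(421*31+41)%997=131 -> [122, 131]
  L3: h(122,131)=(122*31+131)%997=922 -> [922]
  root = 922 != target 969
Candidate B: set leaf[4] = 41 -> leaves = [90, 93, 13, 12, 41, 85, 97, 25]
  L0: [90, 93, 13, 12, 41, 85, 97, 25]
  L1: h(90,93)=(90*31+93)%997=889 h(13,12)=(13*31+12)%997=415 h(41,85)=(41*31+85)%997=359 h(97,25)=(97*31+25)%997=41 -> [889, 415, 359, 41]
  L2: h(889,415)=(889*31+415)%997=58 h(359,41)=(359*31+41)%997=203 -> [58, 203]
  L3: h(58,203)=(58*31+203)%997=7 -> [7]
  root = 7 != target 969
Candidate C: set leaf[7] = 62 -> leaves = [90, 93, 13, 12, 43, 85, 97, 62]
  L0: [90, 93, 13, 12, 43, 85, 97, 62]
  L1: h(90,93)=(90*31+93)%997=889 h(13,12)=(13*31+12)%997=415 h(43,85)=(43*31+85)%997=421 h(97,62)=(97*31+62)%997=78 -> [889, 415, 421, 78]
  L2: h(889,415)=(889*31+415)%997=58 h(421,78)=(421*31+78)%997=168 -> [58, 168]
  L3: h(58,168)=(58*31+168)%997=969 -> [969]
  root = 969 == target 969  ** MATCH **
Candidate C produces the target root.

Answer: C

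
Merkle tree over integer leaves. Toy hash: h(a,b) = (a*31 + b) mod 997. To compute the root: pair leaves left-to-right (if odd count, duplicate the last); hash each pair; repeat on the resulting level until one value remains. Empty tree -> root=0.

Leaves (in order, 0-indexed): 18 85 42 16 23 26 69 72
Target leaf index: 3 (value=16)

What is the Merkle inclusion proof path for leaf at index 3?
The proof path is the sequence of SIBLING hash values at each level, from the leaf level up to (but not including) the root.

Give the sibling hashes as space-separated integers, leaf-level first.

L0 (leaves): [18, 85, 42, 16, 23, 26, 69, 72], target index=3
L1: h(18,85)=(18*31+85)%997=643 [pair 0] h(42,16)=(42*31+16)%997=321 [pair 1] h(23,26)=(23*31+26)%997=739 [pair 2] h(69,72)=(69*31+72)%997=217 [pair 3] -> [643, 321, 739, 217]
  Sibling for proof at L0: 42
L2: h(643,321)=(643*31+321)%997=314 [pair 0] h(739,217)=(739*31+217)%997=195 [pair 1] -> [314, 195]
  Sibling for proof at L1: 643
L3: h(314,195)=(314*31+195)%997=956 [pair 0] -> [956]
  Sibling for proof at L2: 195
Root: 956
Proof path (sibling hashes from leaf to root): [42, 643, 195]

Answer: 42 643 195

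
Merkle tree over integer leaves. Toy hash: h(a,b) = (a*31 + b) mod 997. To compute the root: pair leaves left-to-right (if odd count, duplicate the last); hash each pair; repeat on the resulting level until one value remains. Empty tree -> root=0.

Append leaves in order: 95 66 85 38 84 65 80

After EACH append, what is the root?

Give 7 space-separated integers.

Answer: 95 20 349 302 663 55 943

Derivation:
After append 95 (leaves=[95]):
  L0: [95]
  root=95
After append 66 (leaves=[95, 66]):
  L0: [95, 66]
  L1: h(95,66)=(95*31+66)%997=20 -> [20]
  root=20
After append 85 (leaves=[95, 66, 85]):
  L0: [95, 66, 85]
  L1: h(95,66)=(95*31+66)%997=20 h(85,85)=(85*31+85)%997=726 -> [20, 726]
  L2: h(20,726)=(20*31+726)%997=349 -> [349]
  root=349
After append 38 (leaves=[95, 66, 85, 38]):
  L0: [95, 66, 85, 38]
  L1: h(95,66)=(95*31+66)%997=20 h(85,38)=(85*31+38)%997=679 -> [20, 679]
  L2: h(20,679)=(20*31+679)%997=302 -> [302]
  root=302
After append 84 (leaves=[95, 66, 85, 38, 84]):
  L0: [95, 66, 85, 38, 84]
  L1: h(95,66)=(95*31+66)%997=20 h(85,38)=(85*31+38)%997=679 h(84,84)=(84*31+84)%997=694 -> [20, 679, 694]
  L2: h(20,679)=(20*31+679)%997=302 h(694,694)=(694*31+694)%997=274 -> [302, 274]
  L3: h(302,274)=(302*31+274)%997=663 -> [663]
  root=663
After append 65 (leaves=[95, 66, 85, 38, 84, 65]):
  L0: [95, 66, 85, 38, 84, 65]
  L1: h(95,66)=(95*31+66)%997=20 h(85,38)=(85*31+38)%997=679 h(84,65)=(84*31+65)%997=675 -> [20, 679, 675]
  L2: h(20,679)=(20*31+679)%997=302 h(675,675)=(675*31+675)%997=663 -> [302, 663]
  L3: h(302,663)=(302*31+663)%997=55 -> [55]
  root=55
After append 80 (leaves=[95, 66, 85, 38, 84, 65, 80]):
  L0: [95, 66, 85, 38, 84, 65, 80]
  L1: h(95,66)=(95*31+66)%997=20 h(85,38)=(85*31+38)%997=679 h(84,65)=(84*31+65)%997=675 h(80,80)=(80*31+80)%997=566 -> [20, 679, 675, 566]
  L2: h(20,679)=(20*31+679)%997=302 h(675,566)=(675*31+566)%997=554 -> [302, 554]
  L3: h(302,554)=(302*31+554)%997=943 -> [943]
  root=943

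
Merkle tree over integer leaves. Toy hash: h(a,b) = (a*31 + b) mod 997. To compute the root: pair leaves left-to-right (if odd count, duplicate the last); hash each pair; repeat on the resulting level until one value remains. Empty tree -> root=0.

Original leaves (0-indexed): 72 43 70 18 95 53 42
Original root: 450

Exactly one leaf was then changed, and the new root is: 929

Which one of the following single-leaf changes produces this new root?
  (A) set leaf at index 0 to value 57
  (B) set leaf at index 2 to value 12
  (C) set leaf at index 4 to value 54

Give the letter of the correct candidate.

Original leaves: [72, 43, 70, 18, 95, 53, 42]
Target new root: 929
Try each candidate change and compute the resulting root:
Candidate A: set leaf[0] = 57 -> leaves = [57, 43, 70, 18, 95, 53, 42]
  L0: [57, 43, 70, 18, 95, 53, 42]
  L1: h(57,43)=(57*31+43)%997=813 h(70,18)=(70*31+18)%997=194 h(95,53)=(95*31+53)%997=7 h(42,42)=(42*31+42)%997=347 -> [813, 194, 7, 347]
  L2: h(813,194)=(813*31+194)%997=472 h(7,347)=(7*31+347)%997=564 -> [472, 564]
  L3: h(472,564)=(472*31+564)%997=241 -> [241]
  root = 241 != target 929
Candidate B: set leaf[2] = 12 -> leaves = [72, 43, 12, 18, 95, 53, 42]
  L0: [72, 43, 12, 18, 95, 53, 42]
  L1: h(72,43)=(72*31+43)%997=281 h(12,18)=(12*31+18)%997=390 h(95,53)=(95*31+53)%997=7 h(42,42)=(42*31+42)%997=347 -> [281, 390, 7, 347]
  L2: h(281,390)=(281*31+390)%997=128 h(7,347)=(7*31+347)%997=564 -> [128, 564]
  L3: h(128,564)=(128*31+564)%997=544 -> [544]
  root = 544 != target 929
Candidate C: set leaf[4] = 54 -> leaves = [72, 43, 70, 18, 54, 53, 42]
  L0: [72, 43, 70, 18, 54, 53, 42]
  L1: h(72,43)=(72*31+43)%997=281 h(70,18)=(70*31+18)%997=194 h(54,53)=(54*31+53)%997=730 h(42,42)=(42*31+42)%997=347 -> [281, 194, 730, 347]
  L2: h(281,194)=(281*31+194)%997=929 h(730,347)=(730*31+347)%997=46 -> [929, 46]
  L3: h(929,46)=(929*31+46)%997=929 -> [929]
  root = 929 == target 929  ** MATCH **
Candidate C produces the target root.

Answer: C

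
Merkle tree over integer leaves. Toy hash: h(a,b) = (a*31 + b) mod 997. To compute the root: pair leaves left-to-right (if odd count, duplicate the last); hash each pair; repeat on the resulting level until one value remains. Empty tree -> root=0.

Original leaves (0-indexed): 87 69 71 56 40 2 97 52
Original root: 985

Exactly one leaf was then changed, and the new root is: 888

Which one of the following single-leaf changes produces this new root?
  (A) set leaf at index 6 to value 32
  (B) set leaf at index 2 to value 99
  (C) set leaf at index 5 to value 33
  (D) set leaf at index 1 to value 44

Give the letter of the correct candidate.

Answer: D

Derivation:
Original leaves: [87, 69, 71, 56, 40, 2, 97, 52]
Target new root: 888
Try each candidate change and compute the resulting root:
Candidate A: set leaf[6] = 32 -> leaves = [87, 69, 71, 56, 40, 2, 32, 52]
  L0: [87, 69, 71, 56, 40, 2, 32, 52]
  L1: h(87,69)=(87*31+69)%997=772 h(71,56)=(71*31+56)%997=263 h(40,2)=(40*31+2)%997=245 h(32,52)=(32*31+52)%997=47 -> [772, 263, 245, 47]
  L2: h(772,263)=(772*31+263)%997=267 h(245,47)=(245*31+47)%997=663 -> [267, 663]
  L3: h(267,663)=(267*31+663)%997=964 -> [964]
  root = 964 != target 888
Candidate B: set leaf[2] = 99 -> leaves = [87, 69, 99, 56, 40, 2, 97, 52]
  L0: [87, 69, 99, 56, 40, 2, 97, 52]
  L1: h(87,69)=(87*31+69)%997=772 h(99,56)=(99*31+56)%997=134 h(40,2)=(40*31+2)%997=245 h(97,52)=(97*31+52)%997=68 -> [772, 134, 245, 68]
  L2: h(772,134)=(772*31+134)%997=138 h(245,68)=(245*31+68)%997=684 -> [138, 684]
  L3: h(138,684)=(138*31+684)%997=974 -> [974]
  root = 974 != target 888
Candidate C: set leaf[5] = 33 -> leaves = [87, 69, 71, 56, 40, 33, 97, 52]
  L0: [87, 69, 71, 56, 40, 33, 97, 52]
  L1: h(87,69)=(87*31+69)%997=772 h(71,56)=(71*31+56)%997=263 h(40,33)=(40*31+33)%997=276 h(97,52)=(97*31+52)%997=68 -> [772, 263, 276, 68]
  L2: h(772,263)=(772*31+263)%997=267 h(276,68)=(276*31+68)%997=648 -> [267, 648]
  L3: h(267,648)=(267*31+648)%997=949 -> [949]
  root = 949 != target 888
Candidate D: set leaf[1] = 44 -> leaves = [87, 44, 71, 56, 40, 2, 97, 52]
  L0: [87, 44, 71, 56, 40, 2, 97, 52]
  L1: h(87,44)=(87*31+44)%997=747 h(71,56)=(71*31+56)%997=263 h(40,2)=(40*31+2)%997=245 h(97,52)=(97*31+52)%997=68 -> [747, 263, 245, 68]
  L2: h(747,263)=(747*31+263)%997=489 h(245,68)=(245*31+68)%997=684 -> [489, 684]
  L3: h(489,684)=(489*31+684)%997=888 -> [888]
  root = 888 == target 888  ** MATCH **
Candidate D produces the target root.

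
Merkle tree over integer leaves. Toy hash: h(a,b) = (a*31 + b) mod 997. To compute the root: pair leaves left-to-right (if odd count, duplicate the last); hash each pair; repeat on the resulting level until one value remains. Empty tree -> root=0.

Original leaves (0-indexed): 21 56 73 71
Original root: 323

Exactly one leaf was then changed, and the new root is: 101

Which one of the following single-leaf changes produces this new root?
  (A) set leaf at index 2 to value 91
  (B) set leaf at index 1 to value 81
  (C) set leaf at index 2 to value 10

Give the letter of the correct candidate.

Answer: B

Derivation:
Original leaves: [21, 56, 73, 71]
Target new root: 101
Try each candidate change and compute the resulting root:
Candidate A: set leaf[2] = 91 -> leaves = [21, 56, 91, 71]
  L0: [21, 56, 91, 71]
  L1: h(21,56)=(21*31+56)%997=707 h(91,71)=(91*31+71)%997=898 -> [707, 898]
  L2: h(707,898)=(707*31+898)%997=881 -> [881]
  root = 881 != target 101
Candidate B: set leaf[1] = 81 -> leaves = [21, 81, 73, 71]
  L0: [21, 81, 73, 71]
  L1: h(21,81)=(21*31+81)%997=732 h(73,71)=(73*31+71)%997=340 -> [732, 340]
  L2: h(732,340)=(732*31+340)%997=101 -> [101]
  root = 101 == target 101  ** MATCH **
Candidate C: set leaf[2] = 10 -> leaves = [21, 56, 10, 71]
  L0: [21, 56, 10, 71]
  L1: h(21,56)=(21*31+56)%997=707 h(10,71)=(10*31+71)%997=381 -> [707, 381]
  L2: h(707,381)=(707*31+381)%997=364 -> [364]
  root = 364 != target 101
Candidate B produces the target root.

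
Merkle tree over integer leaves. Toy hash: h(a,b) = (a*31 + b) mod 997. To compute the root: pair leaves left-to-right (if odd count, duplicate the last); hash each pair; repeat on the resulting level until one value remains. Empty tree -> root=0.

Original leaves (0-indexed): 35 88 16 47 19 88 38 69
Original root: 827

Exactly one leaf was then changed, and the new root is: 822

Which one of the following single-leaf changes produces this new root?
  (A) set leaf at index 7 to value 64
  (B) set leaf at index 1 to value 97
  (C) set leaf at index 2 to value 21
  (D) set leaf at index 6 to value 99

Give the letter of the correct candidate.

Original leaves: [35, 88, 16, 47, 19, 88, 38, 69]
Target new root: 822
Try each candidate change and compute the resulting root:
Candidate A: set leaf[7] = 64 -> leaves = [35, 88, 16, 47, 19, 88, 38, 64]
  L0: [35, 88, 16, 47, 19, 88, 38, 64]
  L1: h(35,88)=(35*31+88)%997=176 h(16,47)=(16*31+47)%997=543 h(19,88)=(19*31+88)%997=677 h(38,64)=(38*31+64)%997=245 -> [176, 543, 677, 245]
  L2: h(176,543)=(176*31+543)%997=17 h(677,245)=(677*31+245)%997=295 -> [17, 295]
  L3: h(17,295)=(17*31+295)%997=822 -> [822]
  root = 822 == target 822  ** MATCH **
Candidate B: set leaf[1] = 97 -> leaves = [35, 97, 16, 47, 19, 88, 38, 69]
  L0: [35, 97, 16, 47, 19, 88, 38, 69]
  L1: h(35,97)=(35*31+97)%997=185 h(16,47)=(16*31+47)%997=543 h(19,88)=(19*31+88)%997=677 h(38,69)=(38*31+69)%997=250 -> [185, 543, 677, 250]
  L2: h(185,543)=(185*31+543)%997=296 h(677,250)=(677*31+250)%997=300 -> [296, 300]
  L3: h(296,300)=(296*31+300)%997=503 -> [503]
  root = 503 != target 822
Candidate C: set leaf[2] = 21 -> leaves = [35, 88, 21, 47, 19, 88, 38, 69]
  L0: [35, 88, 21, 47, 19, 88, 38, 69]
  L1: h(35,88)=(35*31+88)%997=176 h(21,47)=(21*31+47)%997=698 h(19,88)=(19*31+88)%997=677 h(38,69)=(38*31+69)%997=250 -> [176, 698, 677, 250]
  L2: h(176,698)=(176*31+698)%997=172 h(677,250)=(677*31+250)%997=300 -> [172, 300]
  L3: h(172,300)=(172*31+300)%997=647 -> [647]
  root = 647 != target 822
Candidate D: set leaf[6] = 99 -> leaves = [35, 88, 16, 47, 19, 88, 99, 69]
  L0: [35, 88, 16, 47, 19, 88, 99, 69]
  L1: h(35,88)=(35*31+88)%997=176 h(16,47)=(16*31+47)%997=543 h(19,88)=(19*31+88)%997=677 h(99,69)=(99*31+69)%997=147 -> [176, 543, 677, 147]
  L2: h(176,543)=(176*31+543)%997=17 h(677,147)=(677*31+147)%997=197 -> [17, 197]
  L3: h(17,197)=(17*31+197)%997=724 -> [724]
  root = 724 != target 822
Candidate A produces the target root.

Answer: A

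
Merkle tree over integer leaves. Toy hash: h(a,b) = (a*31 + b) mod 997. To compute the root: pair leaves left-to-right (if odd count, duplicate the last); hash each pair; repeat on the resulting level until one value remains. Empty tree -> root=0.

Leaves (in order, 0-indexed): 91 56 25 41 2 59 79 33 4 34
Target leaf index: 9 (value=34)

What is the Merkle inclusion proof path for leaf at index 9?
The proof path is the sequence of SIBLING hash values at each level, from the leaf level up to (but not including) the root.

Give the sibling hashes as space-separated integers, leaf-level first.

Answer: 4 158 71 738

Derivation:
L0 (leaves): [91, 56, 25, 41, 2, 59, 79, 33, 4, 34], target index=9
L1: h(91,56)=(91*31+56)%997=883 [pair 0] h(25,41)=(25*31+41)%997=816 [pair 1] h(2,59)=(2*31+59)%997=121 [pair 2] h(79,33)=(79*31+33)%997=488 [pair 3] h(4,34)=(4*31+34)%997=158 [pair 4] -> [883, 816, 121, 488, 158]
  Sibling for proof at L0: 4
L2: h(883,816)=(883*31+816)%997=273 [pair 0] h(121,488)=(121*31+488)%997=251 [pair 1] h(158,158)=(158*31+158)%997=71 [pair 2] -> [273, 251, 71]
  Sibling for proof at L1: 158
L3: h(273,251)=(273*31+251)%997=738 [pair 0] h(71,71)=(71*31+71)%997=278 [pair 1] -> [738, 278]
  Sibling for proof at L2: 71
L4: h(738,278)=(738*31+278)%997=225 [pair 0] -> [225]
  Sibling for proof at L3: 738
Root: 225
Proof path (sibling hashes from leaf to root): [4, 158, 71, 738]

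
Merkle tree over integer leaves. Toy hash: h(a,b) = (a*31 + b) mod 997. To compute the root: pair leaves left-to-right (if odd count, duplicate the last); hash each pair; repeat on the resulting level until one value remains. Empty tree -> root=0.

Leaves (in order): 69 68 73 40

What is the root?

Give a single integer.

L0: [69, 68, 73, 40]
L1: h(69,68)=(69*31+68)%997=213 h(73,40)=(73*31+40)%997=309 -> [213, 309]
L2: h(213,309)=(213*31+309)%997=930 -> [930]

Answer: 930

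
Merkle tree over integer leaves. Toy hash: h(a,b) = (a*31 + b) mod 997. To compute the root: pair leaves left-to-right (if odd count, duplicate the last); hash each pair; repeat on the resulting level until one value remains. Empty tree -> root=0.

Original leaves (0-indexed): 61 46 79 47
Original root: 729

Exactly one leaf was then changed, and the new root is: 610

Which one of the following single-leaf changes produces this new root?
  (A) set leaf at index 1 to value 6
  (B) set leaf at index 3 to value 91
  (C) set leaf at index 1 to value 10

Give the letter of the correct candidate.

Answer: C

Derivation:
Original leaves: [61, 46, 79, 47]
Target new root: 610
Try each candidate change and compute the resulting root:
Candidate A: set leaf[1] = 6 -> leaves = [61, 6, 79, 47]
  L0: [61, 6, 79, 47]
  L1: h(61,6)=(61*31+6)%997=900 h(79,47)=(79*31+47)%997=502 -> [900, 502]
  L2: h(900,502)=(900*31+502)%997=486 -> [486]
  root = 486 != target 610
Candidate B: set leaf[3] = 91 -> leaves = [61, 46, 79, 91]
  L0: [61, 46, 79, 91]
  L1: h(61,46)=(61*31+46)%997=940 h(79,91)=(79*31+91)%997=546 -> [940, 546]
  L2: h(940,546)=(940*31+546)%997=773 -> [773]
  root = 773 != target 610
Candidate C: set leaf[1] = 10 -> leaves = [61, 10, 79, 47]
  L0: [61, 10, 79, 47]
  L1: h(61,10)=(61*31+10)%997=904 h(79,47)=(79*31+47)%997=502 -> [904, 502]
  L2: h(904,502)=(904*31+502)%997=610 -> [610]
  root = 610 == target 610  ** MATCH **
Candidate C produces the target root.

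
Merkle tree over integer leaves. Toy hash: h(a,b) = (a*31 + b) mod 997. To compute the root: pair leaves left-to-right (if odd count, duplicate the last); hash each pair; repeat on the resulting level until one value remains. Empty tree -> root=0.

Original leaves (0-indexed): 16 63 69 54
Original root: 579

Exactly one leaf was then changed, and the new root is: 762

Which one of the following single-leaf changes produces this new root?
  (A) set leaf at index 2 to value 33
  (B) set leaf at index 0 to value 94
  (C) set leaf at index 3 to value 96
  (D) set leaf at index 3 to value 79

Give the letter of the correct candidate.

Original leaves: [16, 63, 69, 54]
Target new root: 762
Try each candidate change and compute the resulting root:
Candidate A: set leaf[2] = 33 -> leaves = [16, 63, 33, 54]
  L0: [16, 63, 33, 54]
  L1: h(16,63)=(16*31+63)%997=559 h(33,54)=(33*31+54)%997=80 -> [559, 80]
  L2: h(559,80)=(559*31+80)%997=460 -> [460]
  root = 460 != target 762
Candidate B: set leaf[0] = 94 -> leaves = [94, 63, 69, 54]
  L0: [94, 63, 69, 54]
  L1: h(94,63)=(94*31+63)%997=983 h(69,54)=(69*31+54)%997=199 -> [983, 199]
  L2: h(983,199)=(983*31+199)%997=762 -> [762]
  root = 762 == target 762  ** MATCH **
Candidate C: set leaf[3] = 96 -> leaves = [16, 63, 69, 96]
  L0: [16, 63, 69, 96]
  L1: h(16,63)=(16*31+63)%997=559 h(69,96)=(69*31+96)%997=241 -> [559, 241]
  L2: h(559,241)=(559*31+241)%997=621 -> [621]
  root = 621 != target 762
Candidate D: set leaf[3] = 79 -> leaves = [16, 63, 69, 79]
  L0: [16, 63, 69, 79]
  L1: h(16,63)=(16*31+63)%997=559 h(69,79)=(69*31+79)%997=224 -> [559, 224]
  L2: h(559,224)=(559*31+224)%997=604 -> [604]
  root = 604 != target 762
Candidate B produces the target root.

Answer: B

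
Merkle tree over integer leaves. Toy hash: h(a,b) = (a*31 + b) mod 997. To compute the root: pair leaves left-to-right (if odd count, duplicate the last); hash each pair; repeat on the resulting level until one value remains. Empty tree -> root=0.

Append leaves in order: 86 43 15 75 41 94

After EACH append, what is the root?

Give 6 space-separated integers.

Answer: 86 715 711 771 83 782

Derivation:
After append 86 (leaves=[86]):
  L0: [86]
  root=86
After append 43 (leaves=[86, 43]):
  L0: [86, 43]
  L1: h(86,43)=(86*31+43)%997=715 -> [715]
  root=715
After append 15 (leaves=[86, 43, 15]):
  L0: [86, 43, 15]
  L1: h(86,43)=(86*31+43)%997=715 h(15,15)=(15*31+15)%997=480 -> [715, 480]
  L2: h(715,480)=(715*31+480)%997=711 -> [711]
  root=711
After append 75 (leaves=[86, 43, 15, 75]):
  L0: [86, 43, 15, 75]
  L1: h(86,43)=(86*31+43)%997=715 h(15,75)=(15*31+75)%997=540 -> [715, 540]
  L2: h(715,540)=(715*31+540)%997=771 -> [771]
  root=771
After append 41 (leaves=[86, 43, 15, 75, 41]):
  L0: [86, 43, 15, 75, 41]
  L1: h(86,43)=(86*31+43)%997=715 h(15,75)=(15*31+75)%997=540 h(41,41)=(41*31+41)%997=315 -> [715, 540, 315]
  L2: h(715,540)=(715*31+540)%997=771 h(315,315)=(315*31+315)%997=110 -> [771, 110]
  L3: h(771,110)=(771*31+110)%997=83 -> [83]
  root=83
After append 94 (leaves=[86, 43, 15, 75, 41, 94]):
  L0: [86, 43, 15, 75, 41, 94]
  L1: h(86,43)=(86*31+43)%997=715 h(15,75)=(15*31+75)%997=540 h(41,94)=(41*31+94)%997=368 -> [715, 540, 368]
  L2: h(715,540)=(715*31+540)%997=771 h(368,368)=(368*31+368)%997=809 -> [771, 809]
  L3: h(771,809)=(771*31+809)%997=782 -> [782]
  root=782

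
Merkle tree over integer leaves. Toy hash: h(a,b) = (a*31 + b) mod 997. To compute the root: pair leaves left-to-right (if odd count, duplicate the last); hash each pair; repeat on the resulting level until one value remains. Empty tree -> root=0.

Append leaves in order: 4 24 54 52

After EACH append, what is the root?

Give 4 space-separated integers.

After append 4 (leaves=[4]):
  L0: [4]
  root=4
After append 24 (leaves=[4, 24]):
  L0: [4, 24]
  L1: h(4,24)=(4*31+24)%997=148 -> [148]
  root=148
After append 54 (leaves=[4, 24, 54]):
  L0: [4, 24, 54]
  L1: h(4,24)=(4*31+24)%997=148 h(54,54)=(54*31+54)%997=731 -> [148, 731]
  L2: h(148,731)=(148*31+731)%997=334 -> [334]
  root=334
After append 52 (leaves=[4, 24, 54, 52]):
  L0: [4, 24, 54, 52]
  L1: h(4,24)=(4*31+24)%997=148 h(54,52)=(54*31+52)%997=729 -> [148, 729]
  L2: h(148,729)=(148*31+729)%997=332 -> [332]
  root=332

Answer: 4 148 334 332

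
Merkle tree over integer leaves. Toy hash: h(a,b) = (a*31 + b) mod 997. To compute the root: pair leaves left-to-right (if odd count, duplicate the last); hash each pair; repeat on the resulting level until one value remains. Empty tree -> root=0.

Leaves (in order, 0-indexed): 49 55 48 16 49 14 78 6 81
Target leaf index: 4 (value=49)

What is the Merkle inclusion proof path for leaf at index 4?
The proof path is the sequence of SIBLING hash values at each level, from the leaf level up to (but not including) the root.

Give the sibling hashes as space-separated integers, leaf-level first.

Answer: 14 430 448 194

Derivation:
L0 (leaves): [49, 55, 48, 16, 49, 14, 78, 6, 81], target index=4
L1: h(49,55)=(49*31+55)%997=577 [pair 0] h(48,16)=(48*31+16)%997=507 [pair 1] h(49,14)=(49*31+14)%997=536 [pair 2] h(78,6)=(78*31+6)%997=430 [pair 3] h(81,81)=(81*31+81)%997=598 [pair 4] -> [577, 507, 536, 430, 598]
  Sibling for proof at L0: 14
L2: h(577,507)=(577*31+507)%997=448 [pair 0] h(536,430)=(536*31+430)%997=97 [pair 1] h(598,598)=(598*31+598)%997=193 [pair 2] -> [448, 97, 193]
  Sibling for proof at L1: 430
L3: h(448,97)=(448*31+97)%997=27 [pair 0] h(193,193)=(193*31+193)%997=194 [pair 1] -> [27, 194]
  Sibling for proof at L2: 448
L4: h(27,194)=(27*31+194)%997=34 [pair 0] -> [34]
  Sibling for proof at L3: 194
Root: 34
Proof path (sibling hashes from leaf to root): [14, 430, 448, 194]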